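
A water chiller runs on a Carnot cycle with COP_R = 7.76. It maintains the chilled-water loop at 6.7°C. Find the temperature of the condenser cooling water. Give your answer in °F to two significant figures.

110 °F

COP_R = T_C/(T_H − T_C) gives T_H − T_C = T_C/COP.
With T_C = 279.85 K, T_H = 279.85 × (1 + 1/7.76) = 315.91 K.
Converting, 315.91 K = 108.97°F.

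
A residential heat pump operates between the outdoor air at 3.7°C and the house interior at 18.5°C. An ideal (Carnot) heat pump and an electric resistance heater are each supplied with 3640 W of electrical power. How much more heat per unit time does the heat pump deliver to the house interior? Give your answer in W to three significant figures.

68100 W

In absolute terms T_C = 276.85 K and T_H = 291.65 K, so ΔT = 14.80 K.
COP_Carnot = T_H/ΔT = 291.65/14.80 = 19.71.
The heat pump delivers Q̇_H = COP × Ẇ = 71730 W; the resistance heater delivers Ẇ = 3640 W.
Extra = (COP − 1)·Ẇ = 68090 W.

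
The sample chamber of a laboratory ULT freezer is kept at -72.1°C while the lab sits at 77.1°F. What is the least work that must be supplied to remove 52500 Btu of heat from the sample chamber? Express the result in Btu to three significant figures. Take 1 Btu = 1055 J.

In absolute terms T_C = 201.05 K and T_H = 298.21 K, so ΔT = 97.16 K.
The reversible limit is COP_R = T_C/ΔT = 2.069, so W_min = Q_C/COP = Q_C·ΔT/T_C.
W_min = 52500 × 97.16/201.05 = 25370 Btu.

25400 Btu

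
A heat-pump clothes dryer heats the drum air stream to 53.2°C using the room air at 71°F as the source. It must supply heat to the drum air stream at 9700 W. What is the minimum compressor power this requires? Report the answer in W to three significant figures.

In absolute terms T_C = 294.82 K and T_H = 326.35 K, so ΔT = 31.53 K.
COP_Carnot = T_H/ΔT = 326.35/31.53 = 10.35.
Ẇ_min = Q̇/COP_Carnot = 9700/10.35 = 937.3 W.

937 W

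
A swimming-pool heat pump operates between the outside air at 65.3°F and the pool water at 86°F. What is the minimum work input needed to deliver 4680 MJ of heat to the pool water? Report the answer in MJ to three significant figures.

178 MJ

In absolute terms T_C = 291.65 K and T_H = 303.15 K, so ΔT = 11.50 K.
The reversible limit is COP_HP = T_H/ΔT = 26.36, so W_min = Q_H/COP = Q_H·ΔT/T_H.
W_min = 4680 × 11.50/303.15 = 177.5 MJ.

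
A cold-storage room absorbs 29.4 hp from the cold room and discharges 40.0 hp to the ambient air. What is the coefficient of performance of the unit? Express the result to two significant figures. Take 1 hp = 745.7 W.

The first law gives Q̇_H = Q̇_C + Ẇ, so the three rates are Q̇_C = 29.40, Q̇_H = 40.00, Ẇ = 10.60 hp.
COP_R = Q̇_C/Ẇ = 29.40/10.60 = 2.774.

2.8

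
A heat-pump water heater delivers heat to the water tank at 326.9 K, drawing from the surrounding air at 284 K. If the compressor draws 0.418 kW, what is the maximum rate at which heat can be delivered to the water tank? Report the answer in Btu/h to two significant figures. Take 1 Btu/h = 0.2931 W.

11000 Btu/h

The reservoir spacing is ΔT = 326.9 − 284 = 42.90 K.
COP_Carnot = T_H/ΔT = 326.90/42.90 = 7.620.
Q̇_max = COP_Carnot × Ẇ = 7.620 × 0.4180 kW = 3.185 kW = 10870 Btu/h.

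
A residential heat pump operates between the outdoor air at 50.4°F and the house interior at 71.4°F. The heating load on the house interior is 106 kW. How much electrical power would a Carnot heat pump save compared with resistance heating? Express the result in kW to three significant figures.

In absolute terms T_C = 283.37 K and T_H = 295.04 K, so ΔT = 11.67 K.
COP_Carnot = T_H/ΔT = 295.04/11.67 = 25.29.
Resistance heating needs Ẇ_res = Q̇_H = 106.0 kW; the reversible heat pump needs only Ẇ_hp = Q̇_H/COP = 4.192 kW.
Saving = 106.0 − 4.192 = 101.8 kW.

102 kW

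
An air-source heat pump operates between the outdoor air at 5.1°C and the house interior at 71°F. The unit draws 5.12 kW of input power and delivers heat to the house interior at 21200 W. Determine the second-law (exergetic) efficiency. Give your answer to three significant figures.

0.233

Converting, Q̇_H = 21200 W = 21.20 kW, so COP_actual = Q̇_H/Ẇ = 21.20/5.120 = 4.141.
In absolute terms T_C = 278.25 K and T_H = 294.82 K, so ΔT = 16.57 K.
COP_Carnot = T_H/ΔT = 294.82/16.57 = 17.80.
η_II = COP_actual/COP_Carnot = 4.141/17.80 = 0.2327.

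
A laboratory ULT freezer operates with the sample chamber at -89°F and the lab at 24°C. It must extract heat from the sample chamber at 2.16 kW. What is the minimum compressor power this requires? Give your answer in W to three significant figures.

In absolute terms T_C = 205.93 K and T_H = 297.15 K, so ΔT = 91.22 K.
COP_Carnot = T_C/ΔT = 205.93/91.22 = 2.257.
Ẇ_min = Q̇/COP_Carnot = 2.160/2.257 = 0.9568 kW = 956.8 W.

957 W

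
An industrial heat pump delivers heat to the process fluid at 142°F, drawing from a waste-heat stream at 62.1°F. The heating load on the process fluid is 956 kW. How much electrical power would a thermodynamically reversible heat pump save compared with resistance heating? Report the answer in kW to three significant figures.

In absolute terms T_C = 289.87 K and T_H = 334.26 K, so ΔT = 44.39 K.
COP_Carnot = T_H/ΔT = 334.26/44.39 = 7.530.
Resistance heating needs Ẇ_res = Q̇_H = 956.0 kW; the reversible heat pump needs only Ẇ_hp = Q̇_H/COP = 127.0 kW.
Saving = 956.0 − 127.0 = 829.0 kW.

829 kW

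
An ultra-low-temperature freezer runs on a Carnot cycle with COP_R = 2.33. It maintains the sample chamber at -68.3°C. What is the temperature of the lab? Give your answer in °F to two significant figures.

COP_R = T_C/(T_H − T_C) gives T_H − T_C = T_C/COP.
With T_C = 204.85 K, T_H = 204.85 × (1 + 1/2.33) = 292.77 K.
Converting, 292.77 K = 67.31°F.

67 °F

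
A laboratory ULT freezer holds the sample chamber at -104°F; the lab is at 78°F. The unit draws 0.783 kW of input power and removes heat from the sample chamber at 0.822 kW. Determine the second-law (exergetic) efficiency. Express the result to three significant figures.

COP_actual = Q̇_C/Ẇ = 0.8220/0.7830 = 1.050.
In absolute terms T_C = 197.59 K and T_H = 298.71 K, so ΔT = 101.1 K.
COP_Carnot = T_C/ΔT = 197.59/101.1 = 1.954.
η_II = COP_actual/COP_Carnot = 1.050/1.954 = 0.5372.

0.537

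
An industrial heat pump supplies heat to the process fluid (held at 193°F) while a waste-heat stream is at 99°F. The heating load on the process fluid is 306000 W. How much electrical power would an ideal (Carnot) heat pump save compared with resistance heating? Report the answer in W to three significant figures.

In absolute terms T_C = 310.37 K and T_H = 362.59 K, so ΔT = 52.22 K.
COP_Carnot = T_H/ΔT = 362.59/52.22 = 6.943.
Resistance heating needs Ẇ_res = Q̇_H = 306000 W; the reversible heat pump needs only Ẇ_hp = Q̇_H/COP = 44070 W.
Saving = 306000 − 44070 = 261900 W.

262000 W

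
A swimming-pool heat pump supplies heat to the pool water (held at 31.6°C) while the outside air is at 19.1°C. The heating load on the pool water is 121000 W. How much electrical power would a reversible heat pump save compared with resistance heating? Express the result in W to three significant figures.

In absolute terms T_C = 292.25 K and T_H = 304.75 K, so ΔT = 12.50 K.
COP_Carnot = T_H/ΔT = 304.75/12.50 = 24.38.
Resistance heating needs Ẇ_res = Q̇_H = 121000 W; the reversible heat pump needs only Ẇ_hp = Q̇_H/COP = 4963 W.
Saving = 121000 − 4963 = 116000 W.

116000 W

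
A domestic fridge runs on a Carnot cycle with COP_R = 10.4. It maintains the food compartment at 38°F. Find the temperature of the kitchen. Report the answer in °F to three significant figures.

85.9 °F

COP_R = T_C/(T_H − T_C) gives T_H − T_C = T_C/COP.
With T_C = 276.48 K, T_H = 276.48 × (1 + 1/10.4) = 303.07 K.
Converting, 303.07 K = 85.85°F.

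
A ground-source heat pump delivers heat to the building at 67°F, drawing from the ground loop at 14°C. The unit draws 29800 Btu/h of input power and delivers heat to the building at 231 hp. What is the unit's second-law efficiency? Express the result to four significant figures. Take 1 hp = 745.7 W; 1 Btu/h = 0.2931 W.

0.3670

Converting, Q̇_H = 231.0 hp = 587700 Btu/h, so COP_actual = Q̇_H/Ẇ = 587700/29800 = 19.72.
In absolute terms T_C = 287.15 K and T_H = 292.59 K, so ΔT = 5.444 K.
COP_Carnot = T_H/ΔT = 292.59/5.444 = 53.74.
η_II = COP_actual/COP_Carnot = 19.72/53.74 = 0.3670.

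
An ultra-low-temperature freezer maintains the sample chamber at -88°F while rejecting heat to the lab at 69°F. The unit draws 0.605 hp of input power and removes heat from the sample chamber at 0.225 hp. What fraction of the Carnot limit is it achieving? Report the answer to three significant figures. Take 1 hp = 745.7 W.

COP_actual = Q̇_C/Ẇ = 0.2250/0.6050 = 0.3719.
In absolute terms T_C = 206.48 K and T_H = 293.71 K, so ΔT = 87.22 K.
COP_Carnot = T_C/ΔT = 206.48/87.22 = 2.367.
η_II = COP_actual/COP_Carnot = 0.3719/2.367 = 0.1571.

0.157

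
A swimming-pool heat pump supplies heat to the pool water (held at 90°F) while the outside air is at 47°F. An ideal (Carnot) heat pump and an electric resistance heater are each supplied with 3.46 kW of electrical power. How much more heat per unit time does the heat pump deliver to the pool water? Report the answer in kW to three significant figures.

In absolute terms T_C = 281.48 K and T_H = 305.37 K, so ΔT = 23.89 K.
COP_Carnot = T_H/ΔT = 305.37/23.89 = 12.78.
The heat pump delivers Q̇_H = COP × Ẇ = 44.23 kW; the resistance heater delivers Ẇ = 3.460 kW.
Extra = (COP − 1)·Ẇ = 40.77 kW.

40.8 kW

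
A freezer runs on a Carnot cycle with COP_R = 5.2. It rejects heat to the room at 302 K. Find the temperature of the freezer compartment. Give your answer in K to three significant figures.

253 K

For a Carnot refrigerator COP_R = T_C/(T_H − T_C), so T_C = COP·T_H/(1 + COP).
With T_H = 302.00 K, T_C = 5.2 × 302.00/6.200 = 253.29 K.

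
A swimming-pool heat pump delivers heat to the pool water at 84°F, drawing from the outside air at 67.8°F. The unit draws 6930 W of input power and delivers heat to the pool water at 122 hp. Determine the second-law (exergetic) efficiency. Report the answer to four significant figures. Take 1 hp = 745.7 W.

Converting, Q̇_H = 122.0 hp = 90980 W, so COP_actual = Q̇_H/Ẇ = 90980/6930 = 13.13.
In absolute terms T_C = 293.04 K and T_H = 302.04 K, so ΔT = 9.000 K.
COP_Carnot = T_H/ΔT = 302.04/9.000 = 33.56.
η_II = COP_actual/COP_Carnot = 13.13/33.56 = 0.3912.

0.3912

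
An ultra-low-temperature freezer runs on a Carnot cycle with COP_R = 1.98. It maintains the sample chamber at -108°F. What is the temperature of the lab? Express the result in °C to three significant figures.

COP_R = T_C/(T_H − T_C) gives T_H − T_C = T_C/COP.
With T_C = 195.37 K, T_H = 195.37 × (1 + 1/1.98) = 294.05 K.
Converting, 294.05 K = 20.90°C.

20.9 °C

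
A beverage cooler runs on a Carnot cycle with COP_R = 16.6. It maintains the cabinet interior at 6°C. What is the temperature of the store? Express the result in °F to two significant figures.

COP_R = T_C/(T_H − T_C) gives T_H − T_C = T_C/COP.
With T_C = 279.15 K, T_H = 279.15 × (1 + 1/16.6) = 295.97 K.
Converting, 295.97 K = 73.07°F.

73 °F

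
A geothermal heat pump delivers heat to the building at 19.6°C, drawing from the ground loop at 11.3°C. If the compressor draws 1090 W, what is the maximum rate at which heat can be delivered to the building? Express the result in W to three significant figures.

38400 W

In absolute terms T_C = 284.45 K and T_H = 292.75 K, so ΔT = 8.300 K.
COP_Carnot = T_H/ΔT = 292.75/8.300 = 35.27.
Q̇_max = COP_Carnot × Ẇ = 35.27 × 1090 W = 38450 W.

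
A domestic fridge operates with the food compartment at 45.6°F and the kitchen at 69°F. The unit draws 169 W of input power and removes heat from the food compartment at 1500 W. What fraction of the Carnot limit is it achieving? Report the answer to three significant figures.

COP_actual = Q̇_C/Ẇ = 1500/169.0 = 8.876.
In absolute terms T_C = 280.71 K and T_H = 293.71 K, so ΔT = 13.00 K.
COP_Carnot = T_C/ΔT = 280.71/13.00 = 21.59.
η_II = COP_actual/COP_Carnot = 8.876/21.59 = 0.4111.

0.411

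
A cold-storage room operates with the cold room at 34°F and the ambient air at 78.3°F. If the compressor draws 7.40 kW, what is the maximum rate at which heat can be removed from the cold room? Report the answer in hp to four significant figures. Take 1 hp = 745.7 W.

In absolute terms T_C = 274.26 K and T_H = 298.87 K, so ΔT = 24.61 K.
COP_Carnot = T_C/ΔT = 274.26/24.61 = 11.14.
Q̇_max = COP_Carnot × Ẇ = 11.14 × 7.400 kW = 82.46 kW = 110.6 hp.

110.6 hp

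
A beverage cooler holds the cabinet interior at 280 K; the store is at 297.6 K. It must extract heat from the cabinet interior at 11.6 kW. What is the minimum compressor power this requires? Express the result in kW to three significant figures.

The reservoir spacing is ΔT = 297.6 − 280 = 17.60 K.
COP_Carnot = T_C/ΔT = 280.00/17.60 = 15.91.
Ẇ_min = Q̇/COP_Carnot = 11.60/15.91 = 0.7291 kW.

0.729 kW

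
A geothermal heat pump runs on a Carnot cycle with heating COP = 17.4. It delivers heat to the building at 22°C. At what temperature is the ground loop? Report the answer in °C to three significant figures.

COP_HP = T_H/(T_H − T_C) gives T_H − T_C = T_H/COP.
With T_H = 295.15 K, T_C = 295.15 × (1 − 1/17.4) = 278.19 K.
Converting, 278.19 K = 5.04°C.

5.04 °C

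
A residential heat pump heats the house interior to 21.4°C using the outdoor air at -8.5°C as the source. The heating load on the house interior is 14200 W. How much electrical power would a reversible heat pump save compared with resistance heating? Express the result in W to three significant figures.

12800 W

In absolute terms T_C = 264.65 K and T_H = 294.55 K, so ΔT = 29.90 K.
COP_Carnot = T_H/ΔT = 294.55/29.90 = 9.851.
Resistance heating needs Ẇ_res = Q̇_H = 14200 W; the reversible heat pump needs only Ẇ_hp = Q̇_H/COP = 1441 W.
Saving = 14200 − 1441 = 12760 W.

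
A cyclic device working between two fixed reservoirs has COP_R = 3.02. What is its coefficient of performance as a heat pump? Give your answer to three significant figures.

4.02

The first law on one cycle gives Q_H = Q_C + W, so Q_H/W = Q_C/W + 1.
COP_HP = COP_R + 1 = 3.02 + 1 = 4.02.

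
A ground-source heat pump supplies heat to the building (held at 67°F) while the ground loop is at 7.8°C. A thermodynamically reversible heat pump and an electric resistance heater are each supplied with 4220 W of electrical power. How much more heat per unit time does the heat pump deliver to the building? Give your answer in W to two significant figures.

In absolute terms T_C = 280.95 K and T_H = 292.59 K, so ΔT = 11.64 K.
COP_Carnot = T_H/ΔT = 292.59/11.64 = 25.13.
The heat pump delivers Q̇_H = COP × Ẇ = 106000 W; the resistance heater delivers Ẇ = 4220 W.
Extra = (COP − 1)·Ẇ = 101800 W.

100000 W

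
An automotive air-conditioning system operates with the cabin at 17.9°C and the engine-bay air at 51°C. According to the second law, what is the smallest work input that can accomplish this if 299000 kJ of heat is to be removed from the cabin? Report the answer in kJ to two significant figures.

34000 kJ

In absolute terms T_C = 291.05 K and T_H = 324.15 K, so ΔT = 33.10 K.
The reversible limit is COP_R = T_C/ΔT = 8.793, so W_min = Q_C/COP = Q_C·ΔT/T_C.
W_min = 299000 × 33.10/291.05 = 34000 kJ.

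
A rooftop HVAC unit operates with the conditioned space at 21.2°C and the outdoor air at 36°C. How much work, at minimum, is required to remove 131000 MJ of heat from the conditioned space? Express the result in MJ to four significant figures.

In absolute terms T_C = 294.35 K and T_H = 309.15 K, so ΔT = 14.80 K.
The reversible limit is COP_R = T_C/ΔT = 19.89, so W_min = Q_C/COP = Q_C·ΔT/T_C.
W_min = 131000 × 14.80/294.35 = 6587 MJ.

6587 MJ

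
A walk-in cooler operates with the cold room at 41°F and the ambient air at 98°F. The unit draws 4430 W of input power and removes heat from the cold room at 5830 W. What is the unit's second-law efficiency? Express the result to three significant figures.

0.150

COP_actual = Q̇_C/Ẇ = 5830/4430 = 1.316.
In absolute terms T_C = 278.15 K and T_H = 309.82 K, so ΔT = 31.67 K.
COP_Carnot = T_C/ΔT = 278.15/31.67 = 8.784.
η_II = COP_actual/COP_Carnot = 1.316/8.784 = 0.1498.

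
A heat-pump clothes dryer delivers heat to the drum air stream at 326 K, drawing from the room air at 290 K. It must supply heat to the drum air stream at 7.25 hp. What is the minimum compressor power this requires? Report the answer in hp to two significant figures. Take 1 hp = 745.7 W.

0.80 hp

The reservoir spacing is ΔT = 326 − 290 = 36.00 K.
COP_Carnot = T_H/ΔT = 326.00/36.00 = 9.056.
Ẇ_min = Q̇/COP_Carnot = 7.250/9.056 = 0.8006 hp.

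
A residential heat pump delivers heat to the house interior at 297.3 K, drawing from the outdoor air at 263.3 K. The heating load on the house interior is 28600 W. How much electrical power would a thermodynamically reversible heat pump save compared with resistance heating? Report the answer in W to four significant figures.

25330 W

The reservoir spacing is ΔT = 297.3 − 263.3 = 34.00 K.
COP_Carnot = T_H/ΔT = 297.30/34.00 = 8.744.
Resistance heating needs Ẇ_res = Q̇_H = 28600 W; the reversible heat pump needs only Ẇ_hp = Q̇_H/COP = 3271 W.
Saving = 28600 − 3271 = 25330 W.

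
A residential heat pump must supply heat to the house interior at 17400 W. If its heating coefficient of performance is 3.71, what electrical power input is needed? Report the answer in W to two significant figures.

Ẇ = Q̇_H/COP_HP = 17400/3.71 = 4690 W.

4700 W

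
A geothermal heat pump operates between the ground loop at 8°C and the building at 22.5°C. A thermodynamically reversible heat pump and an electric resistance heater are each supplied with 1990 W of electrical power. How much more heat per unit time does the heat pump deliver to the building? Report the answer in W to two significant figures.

In absolute terms T_C = 281.15 K and T_H = 295.65 K, so ΔT = 14.50 K.
COP_Carnot = T_H/ΔT = 295.65/14.50 = 20.39.
The heat pump delivers Q̇_H = COP × Ẇ = 40580 W; the resistance heater delivers Ẇ = 1990 W.
Extra = (COP − 1)·Ẇ = 38590 W.

39000 W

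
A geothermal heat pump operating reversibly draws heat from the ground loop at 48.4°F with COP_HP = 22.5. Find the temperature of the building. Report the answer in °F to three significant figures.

72.0 °F

COP_HP = T_H/(T_H − T_C) rearranges to T_H = COP·T_C/(COP − 1).
With T_C = 282.26 K, T_H = 22.5 × 282.26/21.50 = 295.39 K.
Converting, 295.39 K = 72.03°F.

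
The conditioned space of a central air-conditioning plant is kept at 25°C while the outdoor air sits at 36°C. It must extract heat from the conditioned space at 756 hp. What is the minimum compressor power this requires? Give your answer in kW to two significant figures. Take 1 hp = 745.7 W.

In absolute terms T_C = 298.15 K and T_H = 309.15 K, so ΔT = 11.00 K.
COP_Carnot = T_C/ΔT = 298.15/11.00 = 27.10.
Ẇ_min = Q̇/COP_Carnot = 756.0/27.10 = 27.89 hp = 20.80 kW.

21 kW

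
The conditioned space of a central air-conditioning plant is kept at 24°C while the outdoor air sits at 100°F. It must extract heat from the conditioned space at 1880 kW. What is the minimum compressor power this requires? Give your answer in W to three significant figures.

87200 W

In absolute terms T_C = 297.15 K and T_H = 310.93 K, so ΔT = 13.78 K.
COP_Carnot = T_C/ΔT = 297.15/13.78 = 21.57.
Ẇ_min = Q̇/COP_Carnot = 1880/21.57 = 87.17 kW = 87170 W.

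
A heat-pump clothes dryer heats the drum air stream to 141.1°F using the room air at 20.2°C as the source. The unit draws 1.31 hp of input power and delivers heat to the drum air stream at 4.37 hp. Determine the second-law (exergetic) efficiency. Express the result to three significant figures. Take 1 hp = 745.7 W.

0.404

COP_actual = Q̇_H/Ẇ = 4.370/1.310 = 3.336.
In absolute terms T_C = 293.35 K and T_H = 333.76 K, so ΔT = 40.41 K.
COP_Carnot = T_H/ΔT = 333.76/40.41 = 8.259.
η_II = COP_actual/COP_Carnot = 3.336/8.259 = 0.4039.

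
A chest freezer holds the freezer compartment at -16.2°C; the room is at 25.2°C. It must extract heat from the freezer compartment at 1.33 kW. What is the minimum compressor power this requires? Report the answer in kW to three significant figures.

0.214 kW

In absolute terms T_C = 256.95 K and T_H = 298.35 K, so ΔT = 41.40 K.
COP_Carnot = T_C/ΔT = 256.95/41.40 = 6.207.
Ẇ_min = Q̇/COP_Carnot = 1.330/6.207 = 0.2143 kW.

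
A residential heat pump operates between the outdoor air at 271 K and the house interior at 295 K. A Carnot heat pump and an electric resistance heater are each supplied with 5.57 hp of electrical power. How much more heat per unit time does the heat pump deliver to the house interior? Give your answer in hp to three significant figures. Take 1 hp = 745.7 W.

62.9 hp

The reservoir spacing is ΔT = 295 − 271 = 24.00 K.
COP_Carnot = T_H/ΔT = 295.00/24.00 = 12.29.
The heat pump delivers Q̇_H = COP × Ẇ = 68.46 hp; the resistance heater delivers Ẇ = 5.570 hp.
Extra = (COP − 1)·Ẇ = 62.89 hp.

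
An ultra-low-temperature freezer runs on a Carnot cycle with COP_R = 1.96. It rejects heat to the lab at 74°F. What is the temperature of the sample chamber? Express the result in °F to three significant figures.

-106 °F

For a Carnot refrigerator COP_R = T_C/(T_H − T_C), so T_C = COP·T_H/(1 + COP).
With T_H = 296.48 K, T_C = 1.96 × 296.48/2.960 = 196.32 K.
Converting, 196.32 K = -106.29°F.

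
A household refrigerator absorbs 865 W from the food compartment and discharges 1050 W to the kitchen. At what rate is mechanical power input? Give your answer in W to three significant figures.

185 W

For a cyclic device the first law requires Q̇_H = Q̇_C + Ẇ.
Ẇ = Q̇_H − Q̇_C = 185.0 W.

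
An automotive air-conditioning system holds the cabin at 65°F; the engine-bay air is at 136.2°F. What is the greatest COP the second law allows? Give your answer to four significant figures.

In absolute terms T_C = 291.48 K and T_H = 331.04 K, so ΔT = 39.56 K.
For a reversible cycle, COP_Carnot = T_C/ΔT = 291.48/39.56 = 7.369.

7.369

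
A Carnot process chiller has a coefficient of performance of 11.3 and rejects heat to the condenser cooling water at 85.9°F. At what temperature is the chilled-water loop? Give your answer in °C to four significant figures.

For a Carnot refrigerator COP_R = T_C/(T_H − T_C), so T_C = COP·T_H/(1 + COP).
With T_H = 303.09 K, T_C = 11.3 × 303.09/12.30 = 278.45 K.
Converting, 278.45 K = 5.30°C.

5.303 °C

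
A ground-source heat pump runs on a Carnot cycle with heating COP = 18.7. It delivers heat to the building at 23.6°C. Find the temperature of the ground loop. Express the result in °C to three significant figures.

COP_HP = T_H/(T_H − T_C) gives T_H − T_C = T_H/COP.
With T_H = 296.75 K, T_C = 296.75 × (1 − 1/18.7) = 280.88 K.
Converting, 280.88 K = 7.73°C.

7.73 °C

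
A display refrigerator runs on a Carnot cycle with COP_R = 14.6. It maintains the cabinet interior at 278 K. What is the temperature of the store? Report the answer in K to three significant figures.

297 K

COP_R = T_C/(T_H − T_C) gives T_H − T_C = T_C/COP.
With T_C = 278.00 K, T_H = 278.00 × (1 + 1/14.6) = 297.04 K.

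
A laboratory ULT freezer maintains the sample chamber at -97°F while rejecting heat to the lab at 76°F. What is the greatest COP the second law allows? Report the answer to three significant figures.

In absolute terms T_C = 201.48 K and T_H = 297.59 K, so ΔT = 96.11 K.
For a reversible cycle, COP_Carnot = T_C/ΔT = 201.48/96.11 = 2.096.

2.10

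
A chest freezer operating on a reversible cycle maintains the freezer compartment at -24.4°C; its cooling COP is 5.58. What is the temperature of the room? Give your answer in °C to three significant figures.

COP_R = T_C/(T_H − T_C) gives T_H − T_C = T_C/COP.
With T_C = 248.75 K, T_H = 248.75 × (1 + 1/5.58) = 293.33 K.
Converting, 293.33 K = 20.18°C.

20.2 °C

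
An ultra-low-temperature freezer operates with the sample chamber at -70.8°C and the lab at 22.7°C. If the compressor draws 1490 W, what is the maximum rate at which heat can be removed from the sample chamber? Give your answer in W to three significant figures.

In absolute terms T_C = 202.35 K and T_H = 295.85 K, so ΔT = 93.50 K.
COP_Carnot = T_C/ΔT = 202.35/93.50 = 2.164.
Q̇_max = COP_Carnot × Ẇ = 2.164 × 1490 W = 3225 W.

3220 W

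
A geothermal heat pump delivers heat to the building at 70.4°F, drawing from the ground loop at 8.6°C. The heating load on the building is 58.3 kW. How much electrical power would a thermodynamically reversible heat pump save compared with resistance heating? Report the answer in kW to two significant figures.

56 kW

In absolute terms T_C = 281.75 K and T_H = 294.48 K, so ΔT = 12.73 K.
COP_Carnot = T_H/ΔT = 294.48/12.73 = 23.13.
Resistance heating needs Ẇ_res = Q̇_H = 58.30 kW; the reversible heat pump needs only Ẇ_hp = Q̇_H/COP = 2.521 kW.
Saving = 58.30 − 2.521 = 55.78 kW.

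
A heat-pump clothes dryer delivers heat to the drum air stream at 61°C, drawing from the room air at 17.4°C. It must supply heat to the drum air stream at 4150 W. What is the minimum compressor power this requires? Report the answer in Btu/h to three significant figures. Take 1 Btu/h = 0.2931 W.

In absolute terms T_C = 290.55 K and T_H = 334.15 K, so ΔT = 43.60 K.
COP_Carnot = T_H/ΔT = 334.15/43.60 = 7.664.
Ẇ_min = Q̇/COP_Carnot = 4150/7.664 = 541.5 W = 1847 Btu/h.

1850 Btu/h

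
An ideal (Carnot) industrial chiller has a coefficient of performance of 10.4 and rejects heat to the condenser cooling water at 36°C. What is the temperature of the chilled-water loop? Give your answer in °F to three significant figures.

48.0 °F

For a Carnot refrigerator COP_R = T_C/(T_H − T_C), so T_C = COP·T_H/(1 + COP).
With T_H = 309.15 K, T_C = 10.4 × 309.15/11.40 = 282.03 K.
Converting, 282.03 K = 47.99°F.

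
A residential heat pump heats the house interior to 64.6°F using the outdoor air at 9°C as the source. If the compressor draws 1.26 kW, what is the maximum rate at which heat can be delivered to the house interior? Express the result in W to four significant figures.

In absolute terms T_C = 282.15 K and T_H = 291.26 K, so ΔT = 9.111 K.
COP_Carnot = T_H/ΔT = 291.26/9.111 = 31.97.
Q̇_max = COP_Carnot × Ẇ = 31.97 × 1.260 kW = 40.28 kW = 40280 W.

40280 W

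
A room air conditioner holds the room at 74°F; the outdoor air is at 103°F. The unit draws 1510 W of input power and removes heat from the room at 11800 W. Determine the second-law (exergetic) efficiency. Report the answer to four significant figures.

COP_actual = Q̇_C/Ẇ = 11800/1510 = 7.815.
In absolute terms T_C = 296.48 K and T_H = 312.59 K, so ΔT = 16.11 K.
COP_Carnot = T_C/ΔT = 296.48/16.11 = 18.40.
η_II = COP_actual/COP_Carnot = 7.815/18.40 = 0.4246.

0.4246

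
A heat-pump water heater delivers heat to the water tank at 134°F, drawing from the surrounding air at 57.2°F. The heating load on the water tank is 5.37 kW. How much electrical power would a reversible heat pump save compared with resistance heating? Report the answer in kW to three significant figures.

4.68 kW

In absolute terms T_C = 287.15 K and T_H = 329.82 K, so ΔT = 42.67 K.
COP_Carnot = T_H/ΔT = 329.82/42.67 = 7.730.
Resistance heating needs Ẇ_res = Q̇_H = 5.370 kW; the reversible heat pump needs only Ẇ_hp = Q̇_H/COP = 0.6947 kW.
Saving = 5.370 − 0.6947 = 4.675 kW.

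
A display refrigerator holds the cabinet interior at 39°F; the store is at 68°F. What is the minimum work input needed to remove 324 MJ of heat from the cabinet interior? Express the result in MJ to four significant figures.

In absolute terms T_C = 277.04 K and T_H = 293.15 K, so ΔT = 16.11 K.
The reversible limit is COP_R = T_C/ΔT = 17.20, so W_min = Q_C/COP = Q_C·ΔT/T_C.
W_min = 324.0 × 16.11/277.04 = 18.84 MJ.

18.84 MJ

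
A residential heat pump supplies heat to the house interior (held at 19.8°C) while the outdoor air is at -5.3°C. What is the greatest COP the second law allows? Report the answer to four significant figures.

11.67

In absolute terms T_C = 267.85 K and T_H = 292.95 K, so ΔT = 25.10 K.
For a reversible cycle, COP_Carnot = T_H/ΔT = 292.95/25.10 = 11.67.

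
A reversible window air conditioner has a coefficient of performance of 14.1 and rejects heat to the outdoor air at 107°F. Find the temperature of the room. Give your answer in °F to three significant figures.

For a Carnot refrigerator COP_R = T_C/(T_H − T_C), so T_C = COP·T_H/(1 + COP).
With T_H = 314.82 K, T_C = 14.1 × 314.82/15.10 = 293.97 K.
Converting, 293.97 K = 69.47°F.

69.5 °F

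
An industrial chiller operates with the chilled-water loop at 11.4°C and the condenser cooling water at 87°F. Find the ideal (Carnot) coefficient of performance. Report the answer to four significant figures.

14.85

In absolute terms T_C = 284.55 K and T_H = 303.71 K, so ΔT = 19.16 K.
For a reversible cycle, COP_Carnot = T_C/ΔT = 284.55/19.16 = 14.85.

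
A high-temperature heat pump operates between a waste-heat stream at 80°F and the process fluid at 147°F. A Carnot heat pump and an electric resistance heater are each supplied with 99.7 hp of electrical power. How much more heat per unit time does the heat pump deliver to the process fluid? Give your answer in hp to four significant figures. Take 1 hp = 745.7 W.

In absolute terms T_C = 299.82 K and T_H = 337.04 K, so ΔT = 37.22 K.
COP_Carnot = T_H/ΔT = 337.04/37.22 = 9.055.
The heat pump delivers Q̇_H = COP × Ẇ = 902.8 hp; the resistance heater delivers Ẇ = 99.70 hp.
Extra = (COP − 1)·Ẇ = 803.1 hp.

803.1 hp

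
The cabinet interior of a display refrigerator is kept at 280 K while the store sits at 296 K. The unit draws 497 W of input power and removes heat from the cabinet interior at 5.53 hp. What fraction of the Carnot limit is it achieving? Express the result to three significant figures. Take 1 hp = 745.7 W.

Converting, Q̇_C = 5.530 hp = 4124 W, so COP_actual = Q̇_C/Ẇ = 4124/497.0 = 8.297.
The reservoir spacing is ΔT = 296 − 280 = 16.00 K.
COP_Carnot = T_C/ΔT = 280.00/16.00 = 17.50.
η_II = COP_actual/COP_Carnot = 8.297/17.50 = 0.4741.

0.474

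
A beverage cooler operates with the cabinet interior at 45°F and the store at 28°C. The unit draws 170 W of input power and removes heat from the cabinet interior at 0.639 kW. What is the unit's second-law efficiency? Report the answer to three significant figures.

Converting, Q̇_C = 0.6390 kW = 639.0 W, so COP_actual = Q̇_C/Ẇ = 639.0/170.0 = 3.759.
In absolute terms T_C = 280.37 K and T_H = 301.15 K, so ΔT = 20.78 K.
COP_Carnot = T_C/ΔT = 280.37/20.78 = 13.49.
η_II = COP_actual/COP_Carnot = 3.759/13.49 = 0.2786.

0.279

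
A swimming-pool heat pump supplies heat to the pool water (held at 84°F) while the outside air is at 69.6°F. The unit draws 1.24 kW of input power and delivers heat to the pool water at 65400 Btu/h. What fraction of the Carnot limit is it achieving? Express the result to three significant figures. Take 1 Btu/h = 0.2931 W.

Converting, Q̇_H = 65400 Btu/h = 19.17 kW, so COP_actual = Q̇_H/Ẇ = 19.17/1.240 = 15.46.
In absolute terms T_C = 294.04 K and T_H = 302.04 K, so ΔT = 8.000 K.
COP_Carnot = T_H/ΔT = 302.04/8.000 = 37.75.
η_II = COP_actual/COP_Carnot = 15.46/37.75 = 0.4094.

0.409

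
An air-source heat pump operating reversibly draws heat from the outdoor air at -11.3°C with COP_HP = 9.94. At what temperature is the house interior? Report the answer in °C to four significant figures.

COP_HP = T_H/(T_H − T_C) rearranges to T_H = COP·T_C/(COP − 1).
With T_C = 261.85 K, T_H = 9.94 × 261.85/8.940 = 291.14 K.
Converting, 291.14 K = 17.99°C.

17.99 °C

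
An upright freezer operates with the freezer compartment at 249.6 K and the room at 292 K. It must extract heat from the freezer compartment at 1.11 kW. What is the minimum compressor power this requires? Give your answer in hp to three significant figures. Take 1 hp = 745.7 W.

0.253 hp

The reservoir spacing is ΔT = 292 − 249.6 = 42.40 K.
COP_Carnot = T_C/ΔT = 249.60/42.40 = 5.887.
Ẇ_min = Q̇/COP_Carnot = 1.110/5.887 = 0.1886 kW = 0.2529 hp.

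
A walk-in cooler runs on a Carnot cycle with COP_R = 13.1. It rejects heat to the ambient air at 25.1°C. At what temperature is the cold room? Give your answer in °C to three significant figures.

For a Carnot refrigerator COP_R = T_C/(T_H − T_C), so T_C = COP·T_H/(1 + COP).
With T_H = 298.25 K, T_C = 13.1 × 298.25/14.10 = 277.10 K.
Converting, 277.10 K = 3.95°C.

3.95 °C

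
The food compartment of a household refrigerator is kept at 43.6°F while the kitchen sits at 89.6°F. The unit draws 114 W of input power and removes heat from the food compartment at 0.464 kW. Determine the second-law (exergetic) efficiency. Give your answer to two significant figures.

0.37

Converting, Q̇_C = 0.4640 kW = 464.0 W, so COP_actual = Q̇_C/Ẇ = 464.0/114.0 = 4.070.
In absolute terms T_C = 279.59 K and T_H = 305.15 K, so ΔT = 25.56 K.
COP_Carnot = T_C/ΔT = 279.59/25.56 = 10.94.
η_II = COP_actual/COP_Carnot = 4.070/10.94 = 0.3720.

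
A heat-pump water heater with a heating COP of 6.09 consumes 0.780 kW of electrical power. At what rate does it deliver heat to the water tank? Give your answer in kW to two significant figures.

Q̇_H = COP_HP × Ẇ = 6.09 × 0.7800 = 4.750 kW.

4.8 kW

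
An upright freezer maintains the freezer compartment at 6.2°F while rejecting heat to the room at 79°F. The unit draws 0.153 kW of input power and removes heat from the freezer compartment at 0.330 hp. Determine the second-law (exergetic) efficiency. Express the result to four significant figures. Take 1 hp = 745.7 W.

0.2513

Converting, Q̇_C = 0.3300 hp = 0.2461 kW, so COP_actual = Q̇_C/Ẇ = 0.2461/0.1530 = 1.608.
In absolute terms T_C = 258.82 K and T_H = 299.26 K, so ΔT = 40.44 K.
COP_Carnot = T_C/ΔT = 258.82/40.44 = 6.399.
η_II = COP_actual/COP_Carnot = 1.608/6.399 = 0.2513.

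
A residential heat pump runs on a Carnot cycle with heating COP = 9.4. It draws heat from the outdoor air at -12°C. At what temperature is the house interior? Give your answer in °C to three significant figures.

COP_HP = T_H/(T_H − T_C) rearranges to T_H = COP·T_C/(COP − 1).
With T_C = 261.15 K, T_H = 9.4 × 261.15/8.400 = 292.24 K.
Converting, 292.24 K = 19.09°C.

19.1 °C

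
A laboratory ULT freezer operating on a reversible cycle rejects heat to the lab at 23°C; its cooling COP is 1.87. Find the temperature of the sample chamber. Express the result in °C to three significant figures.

For a Carnot refrigerator COP_R = T_C/(T_H − T_C), so T_C = COP·T_H/(1 + COP).
With T_H = 296.15 K, T_C = 1.87 × 296.15/2.870 = 192.96 K.
Converting, 192.96 K = -80.19°C.

-80.2 °C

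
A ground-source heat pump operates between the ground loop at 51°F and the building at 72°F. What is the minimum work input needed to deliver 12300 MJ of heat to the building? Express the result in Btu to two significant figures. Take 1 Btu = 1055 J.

In absolute terms T_C = 283.71 K and T_H = 295.37 K, so ΔT = 11.67 K.
The reversible limit is COP_HP = T_H/ΔT = 25.32, so W_min = Q_H/COP = Q_H·ΔT/T_H.
W_min = 12300 × 11.67/295.37 = 485.8 MJ = 460500 Btu.

460000 Btu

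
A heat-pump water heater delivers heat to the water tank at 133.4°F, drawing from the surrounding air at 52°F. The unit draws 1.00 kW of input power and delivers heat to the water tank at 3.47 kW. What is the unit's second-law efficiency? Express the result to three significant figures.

COP_actual = Q̇_H/Ẇ = 3.470/1.000 = 3.470.
In absolute terms T_C = 284.26 K and T_H = 329.48 K, so ΔT = 45.22 K.
COP_Carnot = T_H/ΔT = 329.48/45.22 = 7.286.
η_II = COP_actual/COP_Carnot = 3.470/7.286 = 0.4763.

0.476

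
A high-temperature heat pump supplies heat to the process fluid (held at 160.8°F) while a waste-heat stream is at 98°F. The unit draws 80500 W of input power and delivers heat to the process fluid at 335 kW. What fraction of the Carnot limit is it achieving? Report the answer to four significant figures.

Converting, Q̇_H = 335.0 kW = 335000 W, so COP_actual = Q̇_H/Ẇ = 335000/80500 = 4.161.
In absolute terms T_C = 309.82 K and T_H = 344.71 K, so ΔT = 34.89 K.
COP_Carnot = T_H/ΔT = 344.71/34.89 = 9.880.
η_II = COP_actual/COP_Carnot = 4.161/9.880 = 0.4212.

0.4212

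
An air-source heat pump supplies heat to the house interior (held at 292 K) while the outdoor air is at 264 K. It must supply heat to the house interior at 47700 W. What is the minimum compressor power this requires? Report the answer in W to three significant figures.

The reservoir spacing is ΔT = 292 − 264 = 28.00 K.
COP_Carnot = T_H/ΔT = 292.00/28.00 = 10.43.
Ẇ_min = Q̇/COP_Carnot = 47700/10.43 = 4574 W.

4570 W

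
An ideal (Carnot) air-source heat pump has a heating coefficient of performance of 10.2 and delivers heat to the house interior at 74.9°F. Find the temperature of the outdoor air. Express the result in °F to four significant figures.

COP_HP = T_H/(T_H − T_C) gives T_H − T_C = T_H/COP.
With T_H = 296.98 K, T_C = 296.98 × (1 − 1/10.2) = 267.87 K.
Converting, 267.87 K = 22.49°F.

22.49 °F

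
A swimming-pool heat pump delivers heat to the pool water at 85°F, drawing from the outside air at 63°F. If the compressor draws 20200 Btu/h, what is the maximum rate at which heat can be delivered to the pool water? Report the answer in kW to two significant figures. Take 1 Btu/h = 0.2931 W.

150 kW

In absolute terms T_C = 290.37 K and T_H = 302.59 K, so ΔT = 12.22 K.
COP_Carnot = T_H/ΔT = 302.59/12.22 = 24.76.
Q̇_max = COP_Carnot × Ẇ = 24.76 × 20200 Btu/h = 500100 Btu/h = 146.6 kW.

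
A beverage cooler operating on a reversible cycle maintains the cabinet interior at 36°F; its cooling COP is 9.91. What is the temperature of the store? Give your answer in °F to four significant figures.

COP_R = T_C/(T_H − T_C) gives T_H − T_C = T_C/COP.
With T_C = 275.37 K, T_H = 275.37 × (1 + 1/9.91) = 303.16 K.
Converting, 303.16 K = 86.02°F.

86.02 °F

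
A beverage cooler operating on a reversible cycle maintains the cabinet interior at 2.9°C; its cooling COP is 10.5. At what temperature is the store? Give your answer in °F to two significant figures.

85 °F

COP_R = T_C/(T_H − T_C) gives T_H − T_C = T_C/COP.
With T_C = 276.05 K, T_H = 276.05 × (1 + 1/10.5) = 302.34 K.
Converting, 302.34 K = 84.54°F.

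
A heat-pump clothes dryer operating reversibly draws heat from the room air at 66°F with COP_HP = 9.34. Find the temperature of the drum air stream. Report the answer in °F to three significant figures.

COP_HP = T_H/(T_H − T_C) rearranges to T_H = COP·T_C/(COP − 1).
With T_C = 292.04 K, T_H = 9.34 × 292.04/8.340 = 327.06 K.
Converting, 327.06 K = 129.03°F.

129 °F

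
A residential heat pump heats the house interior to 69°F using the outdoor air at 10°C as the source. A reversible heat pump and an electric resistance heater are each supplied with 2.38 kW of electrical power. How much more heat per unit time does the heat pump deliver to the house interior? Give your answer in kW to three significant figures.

63.8 kW

In absolute terms T_C = 283.15 K and T_H = 293.71 K, so ΔT = 10.56 K.
COP_Carnot = T_H/ΔT = 293.71/10.56 = 27.82.
The heat pump delivers Q̇_H = COP × Ẇ = 66.22 kW; the resistance heater delivers Ẇ = 2.380 kW.
Extra = (COP − 1)·Ẇ = 63.84 kW.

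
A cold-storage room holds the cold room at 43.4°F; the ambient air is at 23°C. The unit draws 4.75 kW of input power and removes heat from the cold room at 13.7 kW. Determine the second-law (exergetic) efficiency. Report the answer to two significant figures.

0.17

COP_actual = Q̇_C/Ẇ = 13.70/4.750 = 2.884.
In absolute terms T_C = 279.48 K and T_H = 296.15 K, so ΔT = 16.67 K.
COP_Carnot = T_C/ΔT = 279.48/16.67 = 16.77.
η_II = COP_actual/COP_Carnot = 2.884/16.77 = 0.1720.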